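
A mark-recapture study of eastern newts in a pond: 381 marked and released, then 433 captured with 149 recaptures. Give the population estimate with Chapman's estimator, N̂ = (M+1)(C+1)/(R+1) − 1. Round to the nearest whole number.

N̂ = (381+1)(433+1)/(149+1) − 1 = 382·434/150 − 1
= 165788/150 − 1 ≈ 1105.3 − 1 ≈ 1104.3 → 1104

N ≈ 1104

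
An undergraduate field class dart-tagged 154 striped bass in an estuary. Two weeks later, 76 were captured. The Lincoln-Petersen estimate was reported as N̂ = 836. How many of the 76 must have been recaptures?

From N = M·C/R: R = M·C / N = 154·76 / 836 = 11704 / 836 = 14.

R = 14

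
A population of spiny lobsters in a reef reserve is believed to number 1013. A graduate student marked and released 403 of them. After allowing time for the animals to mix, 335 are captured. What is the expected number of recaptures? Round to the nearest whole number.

expected recaptures ≈ 133

Expected recaptures E[R] = M·C / N.
E[R] = 403 × 335 / 1013 = 135005 / 1013 ≈ 133.3 → 133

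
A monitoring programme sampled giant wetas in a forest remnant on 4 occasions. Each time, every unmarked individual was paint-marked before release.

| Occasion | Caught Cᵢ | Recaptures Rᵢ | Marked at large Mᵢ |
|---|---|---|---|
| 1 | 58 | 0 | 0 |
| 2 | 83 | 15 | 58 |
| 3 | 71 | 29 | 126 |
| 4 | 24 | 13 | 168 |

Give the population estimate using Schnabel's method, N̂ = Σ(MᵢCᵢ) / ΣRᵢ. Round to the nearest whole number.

N ≈ 312

Σ MᵢCᵢ = 0·58 + 58·83 + 126·71 + 168·24 = 0 + 4814 + 8946 + 4032 = 17792
Σ Rᵢ = 0 + 15 + 29 + 13 = 57
N̂ = 17792 / 57 ≈ 312.1 → 312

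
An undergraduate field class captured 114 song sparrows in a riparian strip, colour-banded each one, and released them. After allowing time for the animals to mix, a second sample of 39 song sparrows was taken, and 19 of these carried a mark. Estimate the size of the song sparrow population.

N = 234

The marked fraction in the recapture sample should equal the marked fraction in the population: 19/39 = 114/N.
N = (114 × 39) / 19 = 4446 / 19 = 234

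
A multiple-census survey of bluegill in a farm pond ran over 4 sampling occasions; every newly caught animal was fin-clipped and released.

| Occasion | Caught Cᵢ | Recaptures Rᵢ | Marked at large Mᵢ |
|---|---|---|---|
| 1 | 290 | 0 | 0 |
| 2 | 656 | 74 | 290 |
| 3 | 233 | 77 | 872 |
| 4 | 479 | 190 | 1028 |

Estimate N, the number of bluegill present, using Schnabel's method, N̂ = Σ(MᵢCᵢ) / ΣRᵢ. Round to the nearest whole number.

Σ MᵢCᵢ = 0·290 + 290·656 + 872·233 + 1028·479 = 0 + 190240 + 203176 + 492412 = 885828
Σ Rᵢ = 0 + 74 + 77 + 190 = 341
N̂ = 885828 / 341 ≈ 2597.7 → 2598

N ≈ 2598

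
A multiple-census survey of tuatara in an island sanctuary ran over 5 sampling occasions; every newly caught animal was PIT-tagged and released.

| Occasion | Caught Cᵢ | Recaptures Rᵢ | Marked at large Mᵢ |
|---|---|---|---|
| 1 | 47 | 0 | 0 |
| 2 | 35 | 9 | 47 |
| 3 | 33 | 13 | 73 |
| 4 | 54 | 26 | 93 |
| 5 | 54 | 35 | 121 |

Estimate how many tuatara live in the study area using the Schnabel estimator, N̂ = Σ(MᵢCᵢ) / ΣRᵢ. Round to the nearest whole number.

Σ MᵢCᵢ = 0·47 + 47·35 + 73·33 + 93·54 + 121·54 = 0 + 1645 + 2409 + 5022 + 6534 = 15610
Σ Rᵢ = 0 + 9 + 13 + 26 + 35 = 83
N̂ = 15610 / 83 ≈ 188.1 → 188

N ≈ 188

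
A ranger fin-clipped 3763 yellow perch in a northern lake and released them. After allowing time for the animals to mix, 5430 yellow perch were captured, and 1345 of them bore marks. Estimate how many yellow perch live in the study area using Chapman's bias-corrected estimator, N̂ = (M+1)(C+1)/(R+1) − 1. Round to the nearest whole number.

N̂ = (3763+1)(5430+1)/(1345+1) − 1 = 3764·5431/1346 − 1
= 20442284/1346 − 1 ≈ 15187.4 − 1 ≈ 15186.4 → 15186

N ≈ 15,186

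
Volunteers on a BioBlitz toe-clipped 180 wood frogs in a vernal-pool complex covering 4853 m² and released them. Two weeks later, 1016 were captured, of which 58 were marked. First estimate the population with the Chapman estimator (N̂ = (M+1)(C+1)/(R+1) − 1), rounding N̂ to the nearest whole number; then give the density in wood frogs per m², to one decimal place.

density ≈ 0.6 wood frogs per m²

N̂ = 181·1017/59 − 1 = 184077/59 − 1 ≈ 3118.9 → 3119
Density = N̂ / area = 3119 / 4853 ≈ 0.64 → 0.6 per m²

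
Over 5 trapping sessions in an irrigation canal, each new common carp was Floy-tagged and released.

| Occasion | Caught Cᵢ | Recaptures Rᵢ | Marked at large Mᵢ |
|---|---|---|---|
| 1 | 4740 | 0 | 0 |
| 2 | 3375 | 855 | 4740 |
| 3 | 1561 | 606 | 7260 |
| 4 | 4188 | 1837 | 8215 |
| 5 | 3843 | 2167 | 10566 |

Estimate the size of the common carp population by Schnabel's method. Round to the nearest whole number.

Σ MᵢCᵢ = 0·4740 + 4740·3375 + 7260·1561 + 8215·4188 + 10566·3843 = 0 + 15997500 + 11332860 + 34404420 + 40605138 = 102339918
Σ Rᵢ = 0 + 855 + 606 + 1837 + 2167 = 5465
N̂ = 102339918 / 5465 ≈ 18726.4 → 18726

N ≈ 18,726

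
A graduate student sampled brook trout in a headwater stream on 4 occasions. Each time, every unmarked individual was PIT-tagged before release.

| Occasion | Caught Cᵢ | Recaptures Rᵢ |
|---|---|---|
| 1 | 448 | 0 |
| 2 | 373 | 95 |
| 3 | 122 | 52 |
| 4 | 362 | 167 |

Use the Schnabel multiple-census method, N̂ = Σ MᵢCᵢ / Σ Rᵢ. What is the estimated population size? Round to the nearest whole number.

Marked at large before each occasion: Mᵢ = Σⱼ<ᵢ (Cⱼ − Rⱼ) → M1=0, M2=448, M3=726, M4=796
Σ MᵢCᵢ = 0·448 + 448·373 + 726·122 + 796·362 = 0 + 167104 + 88572 + 288152 = 543828
Σ Rᵢ = 0 + 95 + 52 + 167 = 314
N̂ = 543828 / 314 ≈ 1731.9 → 1732

N ≈ 1732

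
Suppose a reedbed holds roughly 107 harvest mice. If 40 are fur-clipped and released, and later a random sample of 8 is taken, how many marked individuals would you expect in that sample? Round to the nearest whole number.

The marked fraction of the population is 40/107, so in a sample of 8 expect C·(M/N) marked.
E[R] = 40 × 8 / 107 = 320 / 107 ≈ 3.0 → 3

expected recaptures ≈ 3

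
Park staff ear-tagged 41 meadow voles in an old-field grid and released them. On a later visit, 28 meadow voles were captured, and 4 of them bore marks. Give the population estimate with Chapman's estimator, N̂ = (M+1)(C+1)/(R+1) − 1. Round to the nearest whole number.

N̂ = (41+1)(28+1)/(4+1) − 1 = 42·29/5 − 1
= 1218/5 − 1 ≈ 243.6 − 1 ≈ 242.6 → 243

N ≈ 243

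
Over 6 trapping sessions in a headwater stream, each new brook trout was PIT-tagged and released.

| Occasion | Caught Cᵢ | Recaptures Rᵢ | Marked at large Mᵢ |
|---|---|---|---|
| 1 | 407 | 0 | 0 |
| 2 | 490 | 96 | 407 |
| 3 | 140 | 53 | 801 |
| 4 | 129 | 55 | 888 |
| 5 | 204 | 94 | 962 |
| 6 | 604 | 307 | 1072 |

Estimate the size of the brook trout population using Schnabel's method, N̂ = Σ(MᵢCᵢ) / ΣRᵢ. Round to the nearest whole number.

Σ MᵢCᵢ = 0·407 + 407·490 + 801·140 + 888·129 + 962·204 + 1072·604 = 0 + 199430 + 112140 + 114552 + 196248 + 647488 = 1269858
Σ Rᵢ = 0 + 96 + 53 + 55 + 94 + 307 = 605
N̂ = 1269858 / 605 ≈ 2098.9 → 2099

N ≈ 2099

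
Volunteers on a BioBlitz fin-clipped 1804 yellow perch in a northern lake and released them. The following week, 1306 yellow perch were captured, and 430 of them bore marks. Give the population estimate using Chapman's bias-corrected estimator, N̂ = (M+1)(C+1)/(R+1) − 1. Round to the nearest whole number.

N̂ = (1804+1)(1306+1)/(430+1) − 1 = 1805·1307/431 − 1
= 2359135/431 − 1 ≈ 5473.6 − 1 ≈ 5472.6 → 5473

N ≈ 5473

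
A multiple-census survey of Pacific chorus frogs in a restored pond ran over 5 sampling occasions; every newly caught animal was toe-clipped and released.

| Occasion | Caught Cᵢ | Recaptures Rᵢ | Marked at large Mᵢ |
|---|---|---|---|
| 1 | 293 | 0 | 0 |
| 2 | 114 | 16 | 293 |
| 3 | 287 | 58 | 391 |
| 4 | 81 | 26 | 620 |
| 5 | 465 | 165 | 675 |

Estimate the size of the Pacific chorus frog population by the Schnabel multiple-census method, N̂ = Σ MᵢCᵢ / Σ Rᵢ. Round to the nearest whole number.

N ≈ 1923

Σ MᵢCᵢ = 0·293 + 293·114 + 391·287 + 620·81 + 675·465 = 0 + 33402 + 112217 + 50220 + 313875 = 509714
Σ Rᵢ = 0 + 16 + 58 + 26 + 165 = 265
N̂ = 509714 / 265 ≈ 1923.4 → 1923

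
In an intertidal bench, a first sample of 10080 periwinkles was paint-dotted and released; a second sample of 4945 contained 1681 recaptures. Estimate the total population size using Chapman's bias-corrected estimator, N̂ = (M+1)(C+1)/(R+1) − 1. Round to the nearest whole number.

N ≈ 29,643

N̂ = (10080+1)(4945+1)/(1681+1) − 1 = 10081·4946/1682 − 1
= 49860626/1682 − 1 ≈ 29643.7 − 1 ≈ 29642.7 → 29643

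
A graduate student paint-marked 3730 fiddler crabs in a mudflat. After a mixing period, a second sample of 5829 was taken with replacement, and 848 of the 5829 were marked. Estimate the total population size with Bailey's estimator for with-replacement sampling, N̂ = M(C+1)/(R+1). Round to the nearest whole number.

N̂ = 3730·(5829+1)/(848+1) = 3730·5830/849 = 21745900/849 ≈ 25613.5 → 25614

N ≈ 25,614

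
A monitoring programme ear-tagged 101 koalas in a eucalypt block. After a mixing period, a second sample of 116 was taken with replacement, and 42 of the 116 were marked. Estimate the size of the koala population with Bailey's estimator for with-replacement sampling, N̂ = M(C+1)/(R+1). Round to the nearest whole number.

N ≈ 275

N̂ = 101·(116+1)/(42+1) = 101·117/43 = 11817/43 ≈ 274.8 → 275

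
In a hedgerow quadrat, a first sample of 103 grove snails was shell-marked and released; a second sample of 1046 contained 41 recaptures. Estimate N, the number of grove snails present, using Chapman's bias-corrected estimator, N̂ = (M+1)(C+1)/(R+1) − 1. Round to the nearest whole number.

N̂ = (103+1)(1046+1)/(41+1) − 1 = 104·1047/42 − 1
= 108888/42 − 1 ≈ 2592.6 − 1 ≈ 2591.6 → 2592

N ≈ 2592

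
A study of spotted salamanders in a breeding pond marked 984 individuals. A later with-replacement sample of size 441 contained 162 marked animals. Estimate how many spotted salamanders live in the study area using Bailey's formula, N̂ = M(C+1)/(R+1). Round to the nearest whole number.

N̂ = 984·(441+1)/(162+1) = 984·442/163 = 434928/163 ≈ 2668.3 → 2668

N ≈ 2668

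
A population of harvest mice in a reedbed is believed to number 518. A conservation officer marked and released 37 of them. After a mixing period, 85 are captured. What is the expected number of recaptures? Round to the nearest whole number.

Expected recaptures E[R] = M·C / N.
E[R] = 37 × 85 / 518 = 3145 / 518 ≈ 6.1 → 6

expected recaptures ≈ 6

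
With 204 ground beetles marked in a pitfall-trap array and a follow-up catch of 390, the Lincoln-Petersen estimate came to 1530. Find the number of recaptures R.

From N = M·C/R: R = M·C / N = 204·390 / 1530 = 79560 / 1530 = 52.

R = 52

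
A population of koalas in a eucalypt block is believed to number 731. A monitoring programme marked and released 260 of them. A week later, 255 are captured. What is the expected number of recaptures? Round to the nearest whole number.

expected recaptures ≈ 91

Expected recaptures E[R] = M·C / N.
E[R] = 260 × 255 / 731 = 66300 / 731 ≈ 90.7 → 91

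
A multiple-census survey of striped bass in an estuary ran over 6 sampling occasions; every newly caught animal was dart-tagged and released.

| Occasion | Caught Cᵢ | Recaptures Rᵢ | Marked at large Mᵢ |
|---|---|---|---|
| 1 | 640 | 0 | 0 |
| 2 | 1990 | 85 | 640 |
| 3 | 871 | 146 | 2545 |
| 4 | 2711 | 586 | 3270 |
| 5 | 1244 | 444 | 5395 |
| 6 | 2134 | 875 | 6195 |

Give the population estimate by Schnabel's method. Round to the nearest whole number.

N ≈ 15,116

Σ MᵢCᵢ = 0·640 + 640·1990 + 2545·871 + 3270·2711 + 5395·1244 + 6195·2134 = 0 + 1273600 + 2216695 + 8864970 + 6711380 + 13220130 = 32286775
Σ Rᵢ = 0 + 85 + 146 + 586 + 444 + 875 = 2136
N̂ = 32286775 / 2136 ≈ 15115.5 → 15116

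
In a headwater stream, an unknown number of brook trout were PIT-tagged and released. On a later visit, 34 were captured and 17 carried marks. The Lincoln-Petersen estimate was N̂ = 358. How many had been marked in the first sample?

From N = M·C/R: M = N·R / C = 358·17 / 34 = 6086 / 34 = 179.

M = 179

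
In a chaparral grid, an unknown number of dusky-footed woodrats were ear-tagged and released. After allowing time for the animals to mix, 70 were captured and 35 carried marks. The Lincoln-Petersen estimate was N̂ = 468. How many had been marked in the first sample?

From N = M·C/R: M = N·R / C = 468·35 / 70 = 16380 / 70 = 234.

M = 234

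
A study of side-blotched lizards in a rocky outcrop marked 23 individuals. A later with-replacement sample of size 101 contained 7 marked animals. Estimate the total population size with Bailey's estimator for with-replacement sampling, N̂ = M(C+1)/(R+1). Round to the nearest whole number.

N ≈ 293

N̂ = 23·(101+1)/(7+1) = 23·102/8 = 2346/8 ≈ 293.2 → 293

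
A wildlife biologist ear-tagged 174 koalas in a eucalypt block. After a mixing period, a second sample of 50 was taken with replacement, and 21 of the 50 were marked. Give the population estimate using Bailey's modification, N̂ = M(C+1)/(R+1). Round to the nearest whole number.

N̂ = 174·(50+1)/(21+1) = 174·51/22 = 8874/22 ≈ 403.4 → 403

N ≈ 403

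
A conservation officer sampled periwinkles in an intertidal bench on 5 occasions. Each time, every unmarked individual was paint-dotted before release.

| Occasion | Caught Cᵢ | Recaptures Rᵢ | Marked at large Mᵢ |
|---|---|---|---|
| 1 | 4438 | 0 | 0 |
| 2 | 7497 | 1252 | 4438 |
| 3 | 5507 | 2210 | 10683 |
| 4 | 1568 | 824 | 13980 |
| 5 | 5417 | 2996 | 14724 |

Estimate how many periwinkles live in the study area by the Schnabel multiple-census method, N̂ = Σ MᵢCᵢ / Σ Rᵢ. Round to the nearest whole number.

N ≈ 26,611

Σ MᵢCᵢ = 0·4438 + 4438·7497 + 10683·5507 + 13980·1568 + 14724·5417 = 0 + 33271686 + 58831281 + 21920640 + 79759908 = 193783515
Σ Rᵢ = 0 + 1252 + 2210 + 824 + 2996 = 7282
N̂ = 193783515 / 7282 ≈ 26611.3 → 26611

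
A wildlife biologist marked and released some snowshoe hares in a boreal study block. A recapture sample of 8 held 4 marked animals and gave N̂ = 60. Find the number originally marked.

From N = M·C/R: M = N·R / C = 60·4 / 8 = 240 / 8 = 30.

M = 30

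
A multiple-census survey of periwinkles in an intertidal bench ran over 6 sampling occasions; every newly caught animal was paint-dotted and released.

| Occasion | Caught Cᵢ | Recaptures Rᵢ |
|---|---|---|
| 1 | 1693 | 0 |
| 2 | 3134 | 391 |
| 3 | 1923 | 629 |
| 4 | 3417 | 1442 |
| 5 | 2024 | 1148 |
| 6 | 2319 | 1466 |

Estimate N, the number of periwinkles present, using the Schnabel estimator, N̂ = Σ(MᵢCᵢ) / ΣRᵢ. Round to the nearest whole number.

N ≈ 13,576

Marked at large before each occasion: Mᵢ = Σⱼ<ᵢ (Cⱼ − Rⱼ) → M1=0, M2=1693, M3=4436, M4=5730, M5=7705, M6=8581
Σ MᵢCᵢ = 0·1693 + 1693·3134 + 4436·1923 + 5730·3417 + 7705·2024 + 8581·2319 = 0 + 5305862 + 8530428 + 19579410 + 15594920 + 19899339 = 68909959
Σ Rᵢ = 0 + 391 + 629 + 1442 + 1148 + 1466 = 5076
N̂ = 68909959 / 5076 ≈ 13575.6 → 13576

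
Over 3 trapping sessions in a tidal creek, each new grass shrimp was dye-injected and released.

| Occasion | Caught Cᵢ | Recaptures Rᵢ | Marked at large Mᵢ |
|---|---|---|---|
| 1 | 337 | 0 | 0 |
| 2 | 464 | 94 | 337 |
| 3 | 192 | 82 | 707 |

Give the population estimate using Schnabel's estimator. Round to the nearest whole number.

N ≈ 1660

Σ MᵢCᵢ = 0·337 + 337·464 + 707·192 = 0 + 156368 + 135744 = 292112
Σ Rᵢ = 0 + 94 + 82 = 176
N̂ = 292112 / 176 ≈ 1659.7 → 1660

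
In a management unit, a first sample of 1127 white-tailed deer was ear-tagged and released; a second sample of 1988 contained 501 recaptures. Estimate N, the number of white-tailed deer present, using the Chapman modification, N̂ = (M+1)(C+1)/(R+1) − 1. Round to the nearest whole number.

N̂ = (1127+1)(1988+1)/(501+1) − 1 = 1128·1989/502 − 1
= 2243592/502 − 1 ≈ 4469.3 − 1 ≈ 4468.3 → 4468

N ≈ 4468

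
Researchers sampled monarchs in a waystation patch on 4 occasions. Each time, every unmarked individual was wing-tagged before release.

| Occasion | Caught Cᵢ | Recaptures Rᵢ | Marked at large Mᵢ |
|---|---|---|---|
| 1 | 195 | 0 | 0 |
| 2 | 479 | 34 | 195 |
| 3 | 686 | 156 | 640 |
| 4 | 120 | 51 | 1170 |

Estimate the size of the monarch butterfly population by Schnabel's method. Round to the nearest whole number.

Σ MᵢCᵢ = 0·195 + 195·479 + 640·686 + 1170·120 = 0 + 93405 + 439040 + 140400 = 672845
Σ Rᵢ = 0 + 34 + 156 + 51 = 241
N̂ = 672845 / 241 ≈ 2791.9 → 2792

N ≈ 2792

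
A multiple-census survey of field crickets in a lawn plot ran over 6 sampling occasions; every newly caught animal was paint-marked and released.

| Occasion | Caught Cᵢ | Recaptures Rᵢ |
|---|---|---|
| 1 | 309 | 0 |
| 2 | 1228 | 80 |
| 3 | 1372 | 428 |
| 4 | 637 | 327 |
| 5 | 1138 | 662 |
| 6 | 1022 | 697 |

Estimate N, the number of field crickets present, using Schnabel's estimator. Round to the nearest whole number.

Marked at large before each occasion: Mᵢ = Σⱼ<ᵢ (Cⱼ − Rⱼ) → M1=0, M2=309, M3=1457, M4=2401, M5=2711, M6=3187
Σ MᵢCᵢ = 0·309 + 309·1228 + 1457·1372 + 2401·637 + 2711·1138 + 3187·1022 = 0 + 379452 + 1999004 + 1529437 + 3085118 + 3257114 = 10250125
Σ Rᵢ = 0 + 80 + 428 + 327 + 662 + 697 = 2194
N̂ = 10250125 / 2194 ≈ 4671.9 → 4672

N ≈ 4672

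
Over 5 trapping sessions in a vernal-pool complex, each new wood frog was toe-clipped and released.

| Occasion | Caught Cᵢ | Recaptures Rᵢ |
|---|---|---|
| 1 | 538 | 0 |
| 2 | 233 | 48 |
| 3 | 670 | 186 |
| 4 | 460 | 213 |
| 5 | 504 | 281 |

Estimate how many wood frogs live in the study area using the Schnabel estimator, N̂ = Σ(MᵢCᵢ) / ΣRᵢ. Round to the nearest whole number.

Marked at large before each occasion: Mᵢ = Σⱼ<ᵢ (Cⱼ − Rⱼ) → M1=0, M2=538, M3=723, M4=1207, M5=1454
Σ MᵢCᵢ = 0·538 + 538·233 + 723·670 + 1207·460 + 1454·504 = 0 + 125354 + 484410 + 555220 + 732816 = 1897800
Σ Rᵢ = 0 + 48 + 186 + 213 + 281 = 728
N̂ = 1897800 / 728 ≈ 2606.9 → 2607

N ≈ 2607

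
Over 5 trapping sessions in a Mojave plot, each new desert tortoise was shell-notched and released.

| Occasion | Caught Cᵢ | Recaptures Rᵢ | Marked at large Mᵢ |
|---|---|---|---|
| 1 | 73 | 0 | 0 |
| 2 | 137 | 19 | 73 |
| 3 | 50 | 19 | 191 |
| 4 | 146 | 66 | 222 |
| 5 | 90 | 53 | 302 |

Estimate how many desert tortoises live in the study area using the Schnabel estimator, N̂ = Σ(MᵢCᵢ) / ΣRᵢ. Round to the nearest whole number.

Σ MᵢCᵢ = 0·73 + 73·137 + 191·50 + 222·146 + 302·90 = 0 + 10001 + 9550 + 32412 + 27180 = 79143
Σ Rᵢ = 0 + 19 + 19 + 66 + 53 = 157
N̂ = 79143 / 157 ≈ 504.1 → 504

N ≈ 504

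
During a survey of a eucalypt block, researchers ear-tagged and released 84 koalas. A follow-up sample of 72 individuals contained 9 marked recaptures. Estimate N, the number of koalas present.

N = (84 × 72) / 9 = 6048 / 9 = 672

N = 672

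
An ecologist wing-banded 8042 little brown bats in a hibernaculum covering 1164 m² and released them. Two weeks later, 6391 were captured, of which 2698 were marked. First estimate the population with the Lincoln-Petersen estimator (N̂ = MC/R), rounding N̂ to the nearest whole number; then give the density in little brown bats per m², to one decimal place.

N̂ = 8042·6391/2698 = 51396422/2698 ≈ 19049.8 → 19050
Density = N̂ / area = 19050 / 1164 ≈ 16.37 → 16.4 per m²

density ≈ 16.4 little brown bats per m²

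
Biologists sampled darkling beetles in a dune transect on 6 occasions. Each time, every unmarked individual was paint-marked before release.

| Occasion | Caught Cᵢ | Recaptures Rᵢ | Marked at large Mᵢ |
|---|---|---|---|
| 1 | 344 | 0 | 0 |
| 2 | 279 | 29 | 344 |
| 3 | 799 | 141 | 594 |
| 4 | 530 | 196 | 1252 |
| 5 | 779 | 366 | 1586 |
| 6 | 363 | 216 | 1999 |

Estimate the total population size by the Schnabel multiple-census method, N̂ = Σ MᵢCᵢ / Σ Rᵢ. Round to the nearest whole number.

N ≈ 3371

Σ MᵢCᵢ = 0·344 + 344·279 + 594·799 + 1252·530 + 1586·779 + 1999·363 = 0 + 95976 + 474606 + 663560 + 1235494 + 725637 = 3195273
Σ Rᵢ = 0 + 29 + 141 + 196 + 366 + 216 = 948
N̂ = 3195273 / 948 ≈ 3370.5 → 3371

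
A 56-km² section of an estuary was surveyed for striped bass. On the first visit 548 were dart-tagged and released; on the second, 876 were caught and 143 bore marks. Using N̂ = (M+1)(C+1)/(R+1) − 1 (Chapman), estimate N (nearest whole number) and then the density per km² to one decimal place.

density ≈ 59.7 striped bass per km²

N̂ = 549·877/144 − 1 = 481473/144 − 1 ≈ 3342.6 → 3343
Density = N̂ / area = 3343 / 56 ≈ 59.70 → 59.7 per km²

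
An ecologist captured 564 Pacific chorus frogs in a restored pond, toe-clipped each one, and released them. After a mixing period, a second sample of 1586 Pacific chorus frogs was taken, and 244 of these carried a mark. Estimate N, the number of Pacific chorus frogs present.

N = 3666

If marked individuals mix randomly, R/C ≈ M/N, giving N ≈ M·C/R.
N = (564 × 1586) / 244 = 894504 / 244 = 3666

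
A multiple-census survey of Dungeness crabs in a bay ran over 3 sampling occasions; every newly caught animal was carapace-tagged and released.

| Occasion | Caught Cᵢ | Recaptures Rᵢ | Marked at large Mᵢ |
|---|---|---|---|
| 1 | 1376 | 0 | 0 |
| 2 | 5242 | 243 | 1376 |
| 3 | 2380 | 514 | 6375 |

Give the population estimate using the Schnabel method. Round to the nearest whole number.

Σ MᵢCᵢ = 0·1376 + 1376·5242 + 6375·2380 = 0 + 7212992 + 15172500 = 22385492
Σ Rᵢ = 0 + 243 + 514 = 757
N̂ = 22385492 / 757 ≈ 29571.3 → 29571

N ≈ 29,571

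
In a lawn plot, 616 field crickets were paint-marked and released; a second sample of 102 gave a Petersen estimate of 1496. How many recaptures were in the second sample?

From N = M·C/R: R = M·C / N = 616·102 / 1496 = 62832 / 1496 = 42.

R = 42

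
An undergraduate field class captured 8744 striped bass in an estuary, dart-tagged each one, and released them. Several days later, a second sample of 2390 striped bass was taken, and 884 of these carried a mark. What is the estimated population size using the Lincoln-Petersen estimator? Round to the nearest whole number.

N ≈ 23,640

Lincoln-Petersen assumes M/N = R/C, so N = M·C / R.
N = (8744 × 2390) / 884 = 20898160 / 884 ≈ 23640.45 → 23640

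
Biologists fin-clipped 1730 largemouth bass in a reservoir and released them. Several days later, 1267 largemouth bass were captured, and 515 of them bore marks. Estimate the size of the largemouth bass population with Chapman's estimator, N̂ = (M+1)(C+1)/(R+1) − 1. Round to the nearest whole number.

N ≈ 4253

N̂ = (1730+1)(1267+1)/(515+1) − 1 = 1731·1268/516 − 1
= 2194908/516 − 1 ≈ 4253.7 − 1 ≈ 4252.7 → 4253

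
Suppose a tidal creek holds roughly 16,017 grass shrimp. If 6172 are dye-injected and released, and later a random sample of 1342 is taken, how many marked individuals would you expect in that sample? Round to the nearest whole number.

Expected recaptures E[R] = M·C / N.
E[R] = 6172 × 1342 / 16017 = 8282824 / 16017 ≈ 517.1 → 517

expected recaptures ≈ 517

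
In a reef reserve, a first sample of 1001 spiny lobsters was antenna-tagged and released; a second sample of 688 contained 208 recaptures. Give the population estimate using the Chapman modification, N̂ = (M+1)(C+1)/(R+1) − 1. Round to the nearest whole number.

N ≈ 3302

N̂ = (1001+1)(688+1)/(208+1) − 1 = 1002·689/209 − 1
= 690378/209 − 1 ≈ 3303.2 − 1 ≈ 3302.2 → 3302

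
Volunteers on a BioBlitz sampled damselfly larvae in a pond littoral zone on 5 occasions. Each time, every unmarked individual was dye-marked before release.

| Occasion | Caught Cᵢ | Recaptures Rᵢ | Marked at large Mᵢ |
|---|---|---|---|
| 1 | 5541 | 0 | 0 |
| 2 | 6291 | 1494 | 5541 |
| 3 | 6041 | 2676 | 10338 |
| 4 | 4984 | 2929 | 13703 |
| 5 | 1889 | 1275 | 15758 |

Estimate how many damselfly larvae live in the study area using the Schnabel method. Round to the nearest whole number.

Σ MᵢCᵢ = 0·5541 + 5541·6291 + 10338·6041 + 13703·4984 + 15758·1889 = 0 + 34858431 + 62451858 + 68295752 + 29766862 = 195372903
Σ Rᵢ = 0 + 1494 + 2676 + 2929 + 1275 = 8374
N̂ = 195372903 / 8374 ≈ 23330.9 → 23331

N ≈ 23,331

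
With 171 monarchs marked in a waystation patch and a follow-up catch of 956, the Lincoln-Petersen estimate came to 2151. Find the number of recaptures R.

From N = M·C/R: R = M·C / N = 171·956 / 2151 = 163476 / 2151 = 76.

R = 76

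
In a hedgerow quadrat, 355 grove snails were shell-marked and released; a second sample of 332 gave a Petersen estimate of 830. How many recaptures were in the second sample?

From N = M·C/R: R = M·C / N = 355·332 / 830 = 117860 / 830 = 142.

R = 142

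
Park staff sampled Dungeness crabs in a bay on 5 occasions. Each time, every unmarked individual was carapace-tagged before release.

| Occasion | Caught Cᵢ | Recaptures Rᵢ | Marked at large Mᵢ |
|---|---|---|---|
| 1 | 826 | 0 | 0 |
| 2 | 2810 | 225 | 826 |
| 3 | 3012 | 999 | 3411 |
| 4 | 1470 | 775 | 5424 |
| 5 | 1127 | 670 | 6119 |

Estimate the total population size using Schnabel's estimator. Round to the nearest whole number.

Σ MᵢCᵢ = 0·826 + 826·2810 + 3411·3012 + 5424·1470 + 6119·1127 = 0 + 2321060 + 10273932 + 7973280 + 6896113 = 27464385
Σ Rᵢ = 0 + 225 + 999 + 775 + 670 = 2669
N̂ = 27464385 / 2669 ≈ 10290.1 → 10290

N ≈ 10,290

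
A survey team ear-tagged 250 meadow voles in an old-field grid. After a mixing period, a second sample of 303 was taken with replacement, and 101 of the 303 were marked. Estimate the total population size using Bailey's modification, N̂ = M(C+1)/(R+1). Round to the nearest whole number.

N̂ = 250·(303+1)/(101+1) = 250·304/102 = 76000/102 ≈ 745.1 → 745

N ≈ 745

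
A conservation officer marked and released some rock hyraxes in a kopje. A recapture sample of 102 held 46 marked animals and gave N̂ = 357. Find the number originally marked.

From N = M·C/R: M = N·R / C = 357·46 / 102 = 16422 / 102 = 161.

M = 161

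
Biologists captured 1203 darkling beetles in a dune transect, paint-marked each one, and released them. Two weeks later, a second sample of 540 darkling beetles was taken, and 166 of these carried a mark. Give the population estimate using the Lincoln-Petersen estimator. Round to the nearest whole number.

N = (1203 × 540) / 166 = 649620 / 166 ≈ 3913.4 → 3913

N ≈ 3913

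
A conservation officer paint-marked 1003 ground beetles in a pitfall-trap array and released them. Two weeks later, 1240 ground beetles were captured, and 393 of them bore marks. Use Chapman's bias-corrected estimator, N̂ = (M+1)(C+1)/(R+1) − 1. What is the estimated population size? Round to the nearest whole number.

N̂ = (1003+1)(1240+1)/(393+1) − 1 = 1004·1241/394 − 1
= 1245964/394 − 1 ≈ 3162.3 − 1 ≈ 3161.3 → 3161

N ≈ 3161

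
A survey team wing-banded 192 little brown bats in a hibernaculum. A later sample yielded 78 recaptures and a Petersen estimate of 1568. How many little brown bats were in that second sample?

From N = M·C/R: C = N·R / M = 1568·78 / 192 = 122304 / 192 = 637.

C = 637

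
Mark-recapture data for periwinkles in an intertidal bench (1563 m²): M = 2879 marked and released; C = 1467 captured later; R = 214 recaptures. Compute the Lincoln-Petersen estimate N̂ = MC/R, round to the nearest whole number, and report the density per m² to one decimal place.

density ≈ 12.6 periwinkles per m²

N̂ = 2879·1467/214 = 4223493/214 ≈ 19735.9 → 19736
Density = N̂ / area = 19736 / 1563 ≈ 12.63 → 12.6 per m²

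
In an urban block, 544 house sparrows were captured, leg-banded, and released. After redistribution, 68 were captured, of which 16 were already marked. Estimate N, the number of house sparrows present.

N = 2312

The marked fraction in the recapture sample should equal the marked fraction in the population: 16/68 = 544/N.
N = (544 × 68) / 16 = 36992 / 16 = 2312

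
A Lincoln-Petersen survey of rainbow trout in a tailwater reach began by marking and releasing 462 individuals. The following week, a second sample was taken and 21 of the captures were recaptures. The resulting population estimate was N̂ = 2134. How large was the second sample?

C = 97

From N = M·C/R: C = N·R / M = 2134·21 / 462 = 44814 / 462 = 97.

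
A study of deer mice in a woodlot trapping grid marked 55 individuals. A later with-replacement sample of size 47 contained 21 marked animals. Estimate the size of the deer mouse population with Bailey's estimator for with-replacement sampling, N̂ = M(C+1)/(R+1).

N = 120

N̂ = 55·(47+1)/(21+1) = 55·48/22 = 2640/22 = 120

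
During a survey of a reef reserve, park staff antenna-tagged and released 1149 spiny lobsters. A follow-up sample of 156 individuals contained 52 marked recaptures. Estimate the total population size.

N = 3447

If marked individuals mix randomly, R/C ≈ M/N, giving N ≈ M·C/R.
N = (1149 × 156) / 52 = 179244 / 52 = 3447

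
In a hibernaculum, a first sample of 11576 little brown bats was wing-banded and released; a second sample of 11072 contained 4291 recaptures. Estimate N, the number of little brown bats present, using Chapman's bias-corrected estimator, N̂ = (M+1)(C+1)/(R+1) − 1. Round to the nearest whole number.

N ≈ 29,867

N̂ = (11576+1)(11072+1)/(4291+1) − 1 = 11577·11073/4292 − 1
= 128192121/4292 − 1 ≈ 29867.7 − 1 ≈ 29866.7 → 29867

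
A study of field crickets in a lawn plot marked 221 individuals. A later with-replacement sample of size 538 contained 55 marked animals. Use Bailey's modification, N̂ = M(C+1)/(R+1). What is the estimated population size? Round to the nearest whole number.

N̂ = 221·(538+1)/(55+1) = 221·539/56 = 119119/56 ≈ 2127.1 → 2127

N ≈ 2127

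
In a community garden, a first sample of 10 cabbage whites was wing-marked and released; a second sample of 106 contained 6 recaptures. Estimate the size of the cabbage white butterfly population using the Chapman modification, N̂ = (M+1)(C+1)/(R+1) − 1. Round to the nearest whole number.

N̂ = (10+1)(106+1)/(6+1) − 1 = 11·107/7 − 1
= 1177/7 − 1 ≈ 168.1 − 1 ≈ 167.1 → 167

N ≈ 167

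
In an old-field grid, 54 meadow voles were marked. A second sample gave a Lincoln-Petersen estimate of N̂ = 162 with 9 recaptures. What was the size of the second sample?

From N = M·C/R: C = N·R / M = 162·9 / 54 = 1458 / 54 = 27.

C = 27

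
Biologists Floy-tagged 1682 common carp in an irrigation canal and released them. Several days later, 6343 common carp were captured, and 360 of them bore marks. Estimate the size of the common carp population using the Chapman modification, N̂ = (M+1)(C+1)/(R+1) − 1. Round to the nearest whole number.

N ≈ 29,575

N̂ = (1682+1)(6343+1)/(360+1) − 1 = 1683·6344/361 − 1
= 10676952/361 − 1 ≈ 29576.0 − 1 ≈ 29575.0 → 29575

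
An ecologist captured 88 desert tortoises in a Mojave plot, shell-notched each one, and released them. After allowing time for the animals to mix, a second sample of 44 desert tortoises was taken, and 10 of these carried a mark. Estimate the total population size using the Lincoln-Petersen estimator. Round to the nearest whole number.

Lincoln-Petersen assumes M/N = R/C, so N = M·C / R.
N = (88 × 44) / 10 = 3872 / 10 ≈ 387.2 → 387

N ≈ 387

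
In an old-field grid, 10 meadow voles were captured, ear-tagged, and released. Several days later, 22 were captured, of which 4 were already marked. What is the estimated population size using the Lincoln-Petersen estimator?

N = (10 × 22) / 4 = 220 / 4 = 55

N = 55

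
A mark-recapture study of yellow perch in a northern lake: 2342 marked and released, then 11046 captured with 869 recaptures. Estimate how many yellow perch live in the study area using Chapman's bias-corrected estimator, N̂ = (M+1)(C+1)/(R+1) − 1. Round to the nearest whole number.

N̂ = (2342+1)(11046+1)/(869+1) − 1 = 2343·11047/870 − 1
= 25883121/870 − 1 ≈ 29750.7 − 1 ≈ 29749.7 → 29750

N ≈ 29,750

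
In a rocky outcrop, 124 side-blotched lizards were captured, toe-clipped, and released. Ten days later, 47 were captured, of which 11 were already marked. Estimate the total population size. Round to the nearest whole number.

N ≈ 530

Lincoln-Petersen assumes M/N = R/C, so N = M·C / R.
N = (124 × 47) / 11 = 5828 / 11 ≈ 529.8 → 530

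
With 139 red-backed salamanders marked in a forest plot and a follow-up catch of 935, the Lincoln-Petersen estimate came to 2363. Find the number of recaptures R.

R = 55

From N = M·C/R: R = M·C / N = 139·935 / 2363 = 129965 / 2363 = 55.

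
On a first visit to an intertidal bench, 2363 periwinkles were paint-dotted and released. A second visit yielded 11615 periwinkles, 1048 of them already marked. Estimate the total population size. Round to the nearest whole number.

N ≈ 26,189

N = (2363 × 11615) / 1048 = 27446245 / 1048 ≈ 26189.2 → 26189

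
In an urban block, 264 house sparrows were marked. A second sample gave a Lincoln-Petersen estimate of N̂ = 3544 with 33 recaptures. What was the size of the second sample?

C = 443

From N = M·C/R: C = N·R / M = 3544·33 / 264 = 116952 / 264 = 443.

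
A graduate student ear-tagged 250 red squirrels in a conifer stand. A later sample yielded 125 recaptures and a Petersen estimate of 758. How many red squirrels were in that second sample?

C = 379

From N = M·C/R: C = N·R / M = 758·125 / 250 = 94750 / 250 = 379.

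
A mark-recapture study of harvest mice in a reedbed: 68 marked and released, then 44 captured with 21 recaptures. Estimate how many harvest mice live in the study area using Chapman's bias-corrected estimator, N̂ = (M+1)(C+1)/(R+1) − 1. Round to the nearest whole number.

N̂ = (68+1)(44+1)/(21+1) − 1 = 69·45/22 − 1
= 3105/22 − 1 ≈ 141.1 − 1 ≈ 140.1 → 140

N ≈ 140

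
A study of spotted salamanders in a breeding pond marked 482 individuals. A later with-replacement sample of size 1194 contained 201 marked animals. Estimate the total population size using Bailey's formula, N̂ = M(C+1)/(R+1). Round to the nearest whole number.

N̂ = 482·(1194+1)/(201+1) = 482·1195/202 = 575990/202 ≈ 2851.4 → 2851

N ≈ 2851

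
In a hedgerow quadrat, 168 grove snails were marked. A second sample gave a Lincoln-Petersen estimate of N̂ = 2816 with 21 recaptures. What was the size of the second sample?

From N = M·C/R: C = N·R / M = 2816·21 / 168 = 59136 / 168 = 352.

C = 352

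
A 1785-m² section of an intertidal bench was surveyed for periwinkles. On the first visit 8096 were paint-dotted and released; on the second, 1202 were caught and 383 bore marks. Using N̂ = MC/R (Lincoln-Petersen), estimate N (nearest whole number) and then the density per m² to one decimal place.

N̂ = 8096·1202/383 = 9731392/383 ≈ 25408.3 → 25408
Density = N̂ / area = 25408 / 1785 ≈ 14.23 → 14.2 per m²

density ≈ 14.2 periwinkles per m²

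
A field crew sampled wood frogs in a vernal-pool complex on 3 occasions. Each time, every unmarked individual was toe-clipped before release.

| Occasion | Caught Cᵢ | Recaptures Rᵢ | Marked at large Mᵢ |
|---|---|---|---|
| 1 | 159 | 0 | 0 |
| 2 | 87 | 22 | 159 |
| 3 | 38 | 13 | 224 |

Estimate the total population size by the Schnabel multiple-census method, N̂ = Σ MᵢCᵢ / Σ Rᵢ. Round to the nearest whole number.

Σ MᵢCᵢ = 0·159 + 159·87 + 224·38 = 0 + 13833 + 8512 = 22345
Σ Rᵢ = 0 + 22 + 13 = 35
N̂ = 22345 / 35 ≈ 638.4 → 638

N ≈ 638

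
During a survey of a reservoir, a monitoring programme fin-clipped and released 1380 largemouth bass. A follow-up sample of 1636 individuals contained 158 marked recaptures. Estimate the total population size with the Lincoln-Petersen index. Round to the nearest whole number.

N ≈ 14,289

If marked individuals mix randomly, R/C ≈ M/N, giving N ≈ M·C/R.
N = (1380 × 1636) / 158 = 2257680 / 158 ≈ 14289.1 → 14289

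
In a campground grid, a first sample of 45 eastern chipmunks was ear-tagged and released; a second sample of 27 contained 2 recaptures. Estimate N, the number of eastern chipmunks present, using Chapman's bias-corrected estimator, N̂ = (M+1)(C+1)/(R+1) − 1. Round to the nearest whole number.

N̂ = (45+1)(27+1)/(2+1) − 1 = 46·28/3 − 1
= 1288/3 − 1 ≈ 429.3 − 1 ≈ 428.3 → 428

N ≈ 428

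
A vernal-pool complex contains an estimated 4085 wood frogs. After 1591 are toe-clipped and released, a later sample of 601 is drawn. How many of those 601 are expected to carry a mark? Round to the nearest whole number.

expected recaptures ≈ 234

Expected recaptures E[R] = M·C / N.
E[R] = 1591 × 601 / 4085 = 956191 / 4085 ≈ 234.1 → 234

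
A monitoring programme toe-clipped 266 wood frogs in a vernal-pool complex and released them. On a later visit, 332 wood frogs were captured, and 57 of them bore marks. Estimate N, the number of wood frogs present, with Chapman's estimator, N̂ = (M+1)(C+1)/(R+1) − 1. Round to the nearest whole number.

N ≈ 1532

N̂ = (266+1)(332+1)/(57+1) − 1 = 267·333/58 − 1
= 88911/58 − 1 ≈ 1532.9 − 1 ≈ 1531.9 → 1532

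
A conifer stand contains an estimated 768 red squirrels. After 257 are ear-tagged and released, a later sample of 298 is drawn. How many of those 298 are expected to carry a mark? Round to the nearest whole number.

expected recaptures ≈ 100

The marked fraction of the population is 257/768, so in a sample of 298 expect C·(M/N) marked.
E[R] = 257 × 298 / 768 = 76586 / 768 ≈ 99.7 → 100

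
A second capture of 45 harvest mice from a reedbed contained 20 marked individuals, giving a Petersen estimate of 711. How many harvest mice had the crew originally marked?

M = 316

From N = M·C/R: M = N·R / C = 711·20 / 45 = 14220 / 45 = 316.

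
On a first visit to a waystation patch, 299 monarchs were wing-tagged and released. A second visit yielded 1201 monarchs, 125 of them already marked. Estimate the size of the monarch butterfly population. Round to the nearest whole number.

N ≈ 2873

Lincoln-Petersen assumes M/N = R/C, so N = M·C / R.
N = (299 × 1201) / 125 = 359099 / 125 ≈ 2872.8 → 2873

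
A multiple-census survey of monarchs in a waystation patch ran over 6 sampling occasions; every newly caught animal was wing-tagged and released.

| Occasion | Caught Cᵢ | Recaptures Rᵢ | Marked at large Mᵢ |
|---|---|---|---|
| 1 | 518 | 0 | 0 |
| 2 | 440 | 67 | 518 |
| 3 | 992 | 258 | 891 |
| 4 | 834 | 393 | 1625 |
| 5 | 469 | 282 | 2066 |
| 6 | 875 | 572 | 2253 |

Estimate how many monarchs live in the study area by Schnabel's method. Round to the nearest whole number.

N ≈ 3440

Σ MᵢCᵢ = 0·518 + 518·440 + 891·992 + 1625·834 + 2066·469 + 2253·875 = 0 + 227920 + 883872 + 1355250 + 968954 + 1971375 = 5407371
Σ Rᵢ = 0 + 67 + 258 + 393 + 282 + 572 = 1572
N̂ = 5407371 / 1572 ≈ 3439.8 → 3440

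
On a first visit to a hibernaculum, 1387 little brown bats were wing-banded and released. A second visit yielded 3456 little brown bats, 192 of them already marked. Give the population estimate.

If marked individuals mix randomly, R/C ≈ M/N, giving N ≈ M·C/R.
N = (1387 × 3456) / 192 = 4793472 / 192 = 24966

N = 24,966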